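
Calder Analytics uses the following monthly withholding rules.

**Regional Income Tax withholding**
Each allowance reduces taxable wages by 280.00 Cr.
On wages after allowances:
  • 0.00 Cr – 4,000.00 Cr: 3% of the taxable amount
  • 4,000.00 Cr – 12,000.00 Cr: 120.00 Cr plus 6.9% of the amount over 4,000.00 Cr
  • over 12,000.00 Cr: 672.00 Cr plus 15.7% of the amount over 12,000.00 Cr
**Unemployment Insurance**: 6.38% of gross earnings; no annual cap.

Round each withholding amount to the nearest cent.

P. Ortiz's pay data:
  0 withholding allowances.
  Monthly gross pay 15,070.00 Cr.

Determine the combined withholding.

2,115.46 Cr

Regional Income Tax: taxable = 15,070.00 Cr
  672.00 Cr + 15.7% × (15,070.00 Cr − 12,000.00 Cr) = 672.00 Cr + 15.7% × 3,070.00 Cr = 1,153.99 Cr
Unemployment Insurance: 6.38% × 15,070.00 Cr = 961.47 Cr
Total: 1,153.99 Cr + 961.47 Cr = 2,115.46 Cr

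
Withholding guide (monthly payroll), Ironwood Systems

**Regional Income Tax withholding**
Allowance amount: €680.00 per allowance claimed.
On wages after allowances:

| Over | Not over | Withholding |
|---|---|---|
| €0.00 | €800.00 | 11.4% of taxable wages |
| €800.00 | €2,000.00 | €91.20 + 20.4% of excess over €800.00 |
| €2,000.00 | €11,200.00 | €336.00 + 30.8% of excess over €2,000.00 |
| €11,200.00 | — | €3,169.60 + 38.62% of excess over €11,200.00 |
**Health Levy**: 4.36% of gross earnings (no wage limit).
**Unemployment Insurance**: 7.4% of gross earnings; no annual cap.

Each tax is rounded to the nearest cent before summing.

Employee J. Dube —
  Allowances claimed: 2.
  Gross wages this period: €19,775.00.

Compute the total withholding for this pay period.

€8,281.57

Regional Income Tax: taxable = €19,775.00 − 2×€680.00 = €18,415.00
  €3,169.60 + 38.62% × (€18,415.00 − €11,200.00) = €3,169.60 + 38.62% × €7,215.00 = €5,956.03
Health Levy: 4.36% × €19,775.00 = €862.19
Unemployment Insurance: 7.4% × €19,775.00 = €1,463.35
Total: €5,956.03 + €862.19 + €1,463.35 = €8,281.57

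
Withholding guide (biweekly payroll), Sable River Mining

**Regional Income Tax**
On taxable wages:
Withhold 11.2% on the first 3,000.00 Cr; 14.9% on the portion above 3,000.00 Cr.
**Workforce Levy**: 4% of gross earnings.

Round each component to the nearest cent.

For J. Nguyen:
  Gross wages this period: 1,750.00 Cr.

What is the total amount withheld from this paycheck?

Regional Income Tax: taxable = 1,750.00 Cr
  11.2% × 1,750.00 Cr = 196.00 Cr
Workforce Levy: 4% × 1,750.00 Cr = 70.00 Cr
Total: 196.00 Cr + 70.00 Cr = 266.00 Cr

266.00 Cr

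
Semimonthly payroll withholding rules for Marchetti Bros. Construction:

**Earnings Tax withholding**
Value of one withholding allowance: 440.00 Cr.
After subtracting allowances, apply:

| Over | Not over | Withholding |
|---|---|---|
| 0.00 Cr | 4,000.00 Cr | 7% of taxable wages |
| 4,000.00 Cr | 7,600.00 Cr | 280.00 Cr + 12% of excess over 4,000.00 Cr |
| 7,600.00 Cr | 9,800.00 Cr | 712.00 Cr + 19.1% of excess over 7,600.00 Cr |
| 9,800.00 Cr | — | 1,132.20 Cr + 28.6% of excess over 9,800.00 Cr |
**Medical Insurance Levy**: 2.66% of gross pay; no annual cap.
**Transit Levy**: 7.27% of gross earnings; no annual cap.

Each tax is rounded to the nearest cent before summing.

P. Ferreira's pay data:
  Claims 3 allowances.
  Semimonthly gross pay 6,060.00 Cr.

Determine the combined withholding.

Earnings Tax: taxable = 6,060.00 Cr − 3×440.00 Cr = 4,740.00 Cr
  280.00 Cr + 12% × (4,740.00 Cr − 4,000.00 Cr) = 280.00 Cr + 12% × 740.00 Cr = 368.80 Cr
Medical Insurance Levy: 2.66% × 6,060.00 Cr = 161.20 Cr
Transit Levy: 7.27% × 6,060.00 Cr = 440.56 Cr
Total: 368.80 Cr + 161.20 Cr + 440.56 Cr = 970.56 Cr

970.56 Cr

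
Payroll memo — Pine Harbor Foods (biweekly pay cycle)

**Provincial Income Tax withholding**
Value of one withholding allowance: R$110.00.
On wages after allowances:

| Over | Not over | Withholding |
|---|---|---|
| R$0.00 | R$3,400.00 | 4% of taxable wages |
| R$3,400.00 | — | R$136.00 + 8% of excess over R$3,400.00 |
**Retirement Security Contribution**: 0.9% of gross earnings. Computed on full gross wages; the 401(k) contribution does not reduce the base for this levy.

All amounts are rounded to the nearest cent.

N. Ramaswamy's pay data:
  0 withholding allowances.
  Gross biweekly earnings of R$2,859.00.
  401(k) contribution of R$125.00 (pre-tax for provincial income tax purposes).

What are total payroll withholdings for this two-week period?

R$135.09

Provincial Income Tax: taxable = R$2,859.00 − R$125.00 = R$2,734.00
  4% × R$2,734.00 = R$109.36
Retirement Security Contribution: 0.9% × R$2,859.00 = R$25.73
Total: R$109.36 + R$25.73 = R$135.09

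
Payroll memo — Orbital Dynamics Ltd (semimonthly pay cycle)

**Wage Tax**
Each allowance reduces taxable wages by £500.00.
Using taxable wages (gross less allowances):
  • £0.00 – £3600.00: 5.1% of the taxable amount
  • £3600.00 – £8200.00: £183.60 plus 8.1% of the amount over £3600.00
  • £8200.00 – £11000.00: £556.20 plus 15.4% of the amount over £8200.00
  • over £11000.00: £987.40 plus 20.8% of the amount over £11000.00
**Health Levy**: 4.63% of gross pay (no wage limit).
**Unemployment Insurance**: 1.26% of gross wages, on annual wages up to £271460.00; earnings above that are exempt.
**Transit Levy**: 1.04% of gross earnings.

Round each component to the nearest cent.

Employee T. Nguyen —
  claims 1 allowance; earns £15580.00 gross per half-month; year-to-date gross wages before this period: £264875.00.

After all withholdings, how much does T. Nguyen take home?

£12777.61

Wage Tax: taxable = £15580.00 − 1×£500.00 = £15080.00
  £987.40 + 20.8% × (£15080.00 − £11000.00) = £987.40 + 20.8% × £4080.00 = £1836.04
Health Levy: 4.63% × £15580.00 = £721.35
Unemployment Insurance: cap £271460.00 − YTD £264875.00 = £6585.00 subject; 1.26% × £6585.00 = £82.97
Transit Levy: 1.04% × £15580.00 = £162.03
Total withheld: £1836.04 + £721.35 + £82.97 + £162.03 = £2802.39
Net pay: £15580.00 − £2802.39 = £12777.61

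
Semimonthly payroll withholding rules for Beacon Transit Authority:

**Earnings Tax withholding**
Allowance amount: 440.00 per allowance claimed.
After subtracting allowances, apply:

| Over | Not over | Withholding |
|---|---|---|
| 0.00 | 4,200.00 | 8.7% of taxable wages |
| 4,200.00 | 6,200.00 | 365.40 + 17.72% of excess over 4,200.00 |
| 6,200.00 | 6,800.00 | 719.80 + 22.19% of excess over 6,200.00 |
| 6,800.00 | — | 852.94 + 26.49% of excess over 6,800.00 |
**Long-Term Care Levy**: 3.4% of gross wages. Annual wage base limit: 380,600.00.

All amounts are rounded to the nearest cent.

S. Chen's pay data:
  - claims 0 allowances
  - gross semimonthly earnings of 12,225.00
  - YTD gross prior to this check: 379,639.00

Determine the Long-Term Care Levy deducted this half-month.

Long-Term Care Levy: cap 380,600.00 − YTD 379,639.00 = 961.00 subject; 3.4% × 961.00 = 32.67

32.67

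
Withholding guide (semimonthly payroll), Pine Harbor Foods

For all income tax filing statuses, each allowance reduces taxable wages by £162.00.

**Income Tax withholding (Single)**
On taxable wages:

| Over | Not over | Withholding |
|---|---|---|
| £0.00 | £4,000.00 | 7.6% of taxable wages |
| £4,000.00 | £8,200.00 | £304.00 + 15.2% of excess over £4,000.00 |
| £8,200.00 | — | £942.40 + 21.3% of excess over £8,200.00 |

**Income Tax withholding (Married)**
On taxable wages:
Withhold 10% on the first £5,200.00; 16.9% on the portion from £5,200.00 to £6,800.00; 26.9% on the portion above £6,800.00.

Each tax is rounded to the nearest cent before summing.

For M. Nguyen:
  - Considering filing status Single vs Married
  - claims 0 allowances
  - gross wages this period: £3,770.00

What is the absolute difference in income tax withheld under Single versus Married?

£90.48

Income Tax (Single): taxable = £3,770.00
  7.6% × £3,770.00 = £286.52
Income Tax (Married): taxable = £3,770.00
  10% × £3,770.00 = £377.00
Difference: |£286.52 − £377.00| = £90.48 (higher under Married)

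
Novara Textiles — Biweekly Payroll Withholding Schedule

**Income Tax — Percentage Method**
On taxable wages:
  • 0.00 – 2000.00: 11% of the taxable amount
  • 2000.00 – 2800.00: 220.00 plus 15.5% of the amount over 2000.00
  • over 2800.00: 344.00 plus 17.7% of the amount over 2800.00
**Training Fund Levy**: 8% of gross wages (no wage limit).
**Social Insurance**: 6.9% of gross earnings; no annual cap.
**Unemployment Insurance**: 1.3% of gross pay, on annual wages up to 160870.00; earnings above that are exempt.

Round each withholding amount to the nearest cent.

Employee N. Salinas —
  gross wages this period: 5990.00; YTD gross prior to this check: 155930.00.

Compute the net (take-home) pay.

4124.64

Income Tax: taxable = 5990.00
  344.00 + 17.7% × (5990.00 − 2800.00) = 344.00 + 17.7% × 3190.00 = 908.63
Training Fund Levy: 8% × 5990.00 = 479.20
Social Insurance: 6.9% × 5990.00 = 413.31
Unemployment Insurance: cap 160870.00 − YTD 155930.00 = 4940.00 subject; 1.3% × 4940.00 = 64.22
Total withheld: 908.63 + 479.20 + 413.31 + 64.22 = 1865.36
Net pay: 5990.00 − 1865.36 = 4124.64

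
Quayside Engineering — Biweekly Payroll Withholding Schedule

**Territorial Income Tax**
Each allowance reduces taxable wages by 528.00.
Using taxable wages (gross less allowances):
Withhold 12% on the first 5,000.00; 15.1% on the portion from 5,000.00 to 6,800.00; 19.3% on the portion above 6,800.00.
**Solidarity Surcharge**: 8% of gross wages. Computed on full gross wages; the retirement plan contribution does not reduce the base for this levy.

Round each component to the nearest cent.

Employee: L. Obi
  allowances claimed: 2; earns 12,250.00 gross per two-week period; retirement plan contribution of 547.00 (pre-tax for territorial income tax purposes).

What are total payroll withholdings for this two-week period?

2,594.27

Territorial Income Tax: taxable = 12,250.00 − 547.00 − 2×528.00 = 10,647.00
  871.80 + 19.3% × (10,647.00 − 6,800.00) = 871.80 + 19.3% × 3,847.00 = 1,614.27
Solidarity Surcharge: 8% × 12,250.00 = 980.00
Total: 1,614.27 + 980.00 = 2,594.27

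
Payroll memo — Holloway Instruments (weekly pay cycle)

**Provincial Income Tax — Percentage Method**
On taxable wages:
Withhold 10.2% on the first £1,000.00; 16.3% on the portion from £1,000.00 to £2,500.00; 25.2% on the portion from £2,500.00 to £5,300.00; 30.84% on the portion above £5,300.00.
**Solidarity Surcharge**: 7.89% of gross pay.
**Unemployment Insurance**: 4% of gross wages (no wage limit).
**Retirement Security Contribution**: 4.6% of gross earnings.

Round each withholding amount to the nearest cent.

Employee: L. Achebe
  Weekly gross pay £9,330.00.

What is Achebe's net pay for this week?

£5,496.53

Provincial Income Tax: taxable = £9,330.00
  £1,052.10 + 30.84% × (£9,330.00 − £5,300.00) = £1,052.10 + 30.84% × £4,030.00 = £2,294.95
Solidarity Surcharge: 7.89% × £9,330.00 = £736.14
Unemployment Insurance: 4% × £9,330.00 = £373.20
Retirement Security Contribution: 4.6% × £9,330.00 = £429.18
Total withheld: £2,294.95 + £736.14 + £373.20 + £429.18 = £3,833.47
Net pay: £9,330.00 − £3,833.47 = £5,496.53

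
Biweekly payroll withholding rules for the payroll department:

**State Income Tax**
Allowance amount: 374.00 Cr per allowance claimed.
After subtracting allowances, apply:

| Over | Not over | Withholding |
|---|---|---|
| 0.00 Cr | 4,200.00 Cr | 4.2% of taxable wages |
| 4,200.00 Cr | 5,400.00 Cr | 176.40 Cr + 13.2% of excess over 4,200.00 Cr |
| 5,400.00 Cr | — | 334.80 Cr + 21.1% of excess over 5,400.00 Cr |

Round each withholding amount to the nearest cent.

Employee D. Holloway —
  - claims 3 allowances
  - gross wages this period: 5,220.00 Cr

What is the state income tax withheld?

172.12 Cr

State Income Tax: taxable = 5,220.00 Cr − 3×374.00 Cr = 4,098.00 Cr
  4.2% × 4,098.00 Cr = 172.12 Cr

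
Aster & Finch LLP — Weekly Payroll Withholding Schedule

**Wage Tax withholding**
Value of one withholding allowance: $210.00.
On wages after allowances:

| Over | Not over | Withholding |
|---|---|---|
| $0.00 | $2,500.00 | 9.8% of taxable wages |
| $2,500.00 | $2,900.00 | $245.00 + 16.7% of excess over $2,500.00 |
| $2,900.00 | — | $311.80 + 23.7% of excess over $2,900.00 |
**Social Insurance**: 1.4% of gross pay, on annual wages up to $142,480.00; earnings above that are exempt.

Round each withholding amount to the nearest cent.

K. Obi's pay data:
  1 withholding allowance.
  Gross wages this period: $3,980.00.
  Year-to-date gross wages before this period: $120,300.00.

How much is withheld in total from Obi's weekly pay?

$573.71

Wage Tax: taxable = $3,980.00 − 1×$210.00 = $3,770.00
  $311.80 + 23.7% × ($3,770.00 − $2,900.00) = $311.80 + 23.7% × $870.00 = $517.99
Social Insurance: 1.4% × $3,980.00 = $55.72
Total: $517.99 + $55.72 = $573.71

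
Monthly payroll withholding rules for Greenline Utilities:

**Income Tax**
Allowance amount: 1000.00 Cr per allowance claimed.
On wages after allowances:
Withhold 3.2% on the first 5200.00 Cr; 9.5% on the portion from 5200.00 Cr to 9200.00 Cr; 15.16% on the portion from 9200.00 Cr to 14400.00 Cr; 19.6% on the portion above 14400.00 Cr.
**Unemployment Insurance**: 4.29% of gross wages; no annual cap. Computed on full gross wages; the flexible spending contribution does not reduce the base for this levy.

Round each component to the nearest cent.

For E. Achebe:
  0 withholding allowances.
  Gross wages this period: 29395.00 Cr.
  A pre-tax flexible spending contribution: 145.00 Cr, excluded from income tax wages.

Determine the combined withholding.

5506.37 Cr

Income Tax: taxable = 29395.00 Cr − 145.00 Cr = 29250.00 Cr
  1334.72 Cr + 19.6% × (29250.00 Cr − 14400.00 Cr) = 1334.72 Cr + 19.6% × 14850.00 Cr = 4245.32 Cr
Unemployment Insurance: 4.29% × 29395.00 Cr = 1261.05 Cr
Total: 4245.32 Cr + 1261.05 Cr = 5506.37 Cr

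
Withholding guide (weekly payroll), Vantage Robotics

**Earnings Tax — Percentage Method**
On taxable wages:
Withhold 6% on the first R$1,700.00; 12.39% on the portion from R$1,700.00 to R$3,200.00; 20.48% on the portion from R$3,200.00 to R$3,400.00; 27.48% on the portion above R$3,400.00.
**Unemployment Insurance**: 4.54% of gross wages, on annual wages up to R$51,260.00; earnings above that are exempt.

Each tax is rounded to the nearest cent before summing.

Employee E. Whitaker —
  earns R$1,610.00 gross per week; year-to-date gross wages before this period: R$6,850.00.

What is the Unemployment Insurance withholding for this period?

Unemployment Insurance: 4.54% × R$1,610.00 = R$73.09

R$73.09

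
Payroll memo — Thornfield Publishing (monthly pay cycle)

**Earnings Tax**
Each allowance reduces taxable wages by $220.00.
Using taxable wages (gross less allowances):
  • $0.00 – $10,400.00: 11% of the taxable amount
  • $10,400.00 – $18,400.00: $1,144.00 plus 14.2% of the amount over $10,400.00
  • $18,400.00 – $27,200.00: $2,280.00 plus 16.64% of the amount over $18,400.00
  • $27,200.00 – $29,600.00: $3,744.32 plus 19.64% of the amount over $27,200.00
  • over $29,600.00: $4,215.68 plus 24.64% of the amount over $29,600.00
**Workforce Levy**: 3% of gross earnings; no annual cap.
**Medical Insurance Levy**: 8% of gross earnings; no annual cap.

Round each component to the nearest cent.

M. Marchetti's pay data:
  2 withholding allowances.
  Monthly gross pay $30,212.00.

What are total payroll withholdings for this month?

$7,581.38

Earnings Tax: taxable = $30,212.00 − 2×$220.00 = $29,772.00
  $4,215.68 + 24.64% × ($29,772.00 − $29,600.00) = $4,215.68 + 24.64% × $172.00 = $4,258.06
Workforce Levy: 3% × $30,212.00 = $906.36
Medical Insurance Levy: 8% × $30,212.00 = $2,416.96
Total: $4,258.06 + $906.36 + $2,416.96 = $7,581.38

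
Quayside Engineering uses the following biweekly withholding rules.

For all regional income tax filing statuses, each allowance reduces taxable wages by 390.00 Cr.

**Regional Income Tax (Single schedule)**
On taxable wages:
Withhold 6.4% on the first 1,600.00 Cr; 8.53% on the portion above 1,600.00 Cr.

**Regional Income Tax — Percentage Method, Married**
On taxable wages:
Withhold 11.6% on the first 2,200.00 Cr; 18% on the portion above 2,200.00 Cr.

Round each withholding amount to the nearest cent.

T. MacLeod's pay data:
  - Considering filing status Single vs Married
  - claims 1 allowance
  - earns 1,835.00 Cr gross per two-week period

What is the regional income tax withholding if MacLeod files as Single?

92.48 Cr

Regional Income Tax (Single): taxable = 1,835.00 Cr − 1×390.00 Cr = 1,445.00 Cr
  6.4% × 1,445.00 Cr = 92.48 Cr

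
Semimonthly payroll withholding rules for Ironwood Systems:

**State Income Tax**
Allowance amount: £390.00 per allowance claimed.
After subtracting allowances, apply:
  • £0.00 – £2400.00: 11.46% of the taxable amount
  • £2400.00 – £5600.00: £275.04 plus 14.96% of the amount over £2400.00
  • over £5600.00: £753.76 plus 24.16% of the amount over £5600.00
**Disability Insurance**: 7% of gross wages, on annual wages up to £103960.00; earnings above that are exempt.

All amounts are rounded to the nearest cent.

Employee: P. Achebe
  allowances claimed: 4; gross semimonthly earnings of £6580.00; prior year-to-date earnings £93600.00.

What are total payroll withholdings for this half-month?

State Income Tax: taxable = £6580.00 − 4×£390.00 = £5020.00
  £275.04 + 14.96% × (£5020.00 − £2400.00) = £275.04 + 14.96% × £2620.00 = £666.99
Disability Insurance: 7% × £6580.00 = £460.60
Total: £666.99 + £460.60 = £1127.59

£1127.59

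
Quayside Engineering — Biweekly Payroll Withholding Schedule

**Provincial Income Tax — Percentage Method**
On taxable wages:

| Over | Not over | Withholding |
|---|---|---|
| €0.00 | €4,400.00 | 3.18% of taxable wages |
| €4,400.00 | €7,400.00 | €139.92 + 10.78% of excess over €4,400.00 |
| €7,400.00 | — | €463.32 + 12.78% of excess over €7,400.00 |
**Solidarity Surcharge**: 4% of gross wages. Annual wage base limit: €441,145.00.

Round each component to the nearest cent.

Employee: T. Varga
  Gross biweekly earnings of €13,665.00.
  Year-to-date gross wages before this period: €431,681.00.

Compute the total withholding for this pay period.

Provincial Income Tax: taxable = €13,665.00
  €463.32 + 12.78% × (€13,665.00 − €7,400.00) = €463.32 + 12.78% × €6,265.00 = €1,263.99
Solidarity Surcharge: cap €441,145.00 − YTD €431,681.00 = €9,464.00 subject; 4% × €9,464.00 = €378.56
Total: €1,263.99 + €378.56 = €1,642.55

€1,642.55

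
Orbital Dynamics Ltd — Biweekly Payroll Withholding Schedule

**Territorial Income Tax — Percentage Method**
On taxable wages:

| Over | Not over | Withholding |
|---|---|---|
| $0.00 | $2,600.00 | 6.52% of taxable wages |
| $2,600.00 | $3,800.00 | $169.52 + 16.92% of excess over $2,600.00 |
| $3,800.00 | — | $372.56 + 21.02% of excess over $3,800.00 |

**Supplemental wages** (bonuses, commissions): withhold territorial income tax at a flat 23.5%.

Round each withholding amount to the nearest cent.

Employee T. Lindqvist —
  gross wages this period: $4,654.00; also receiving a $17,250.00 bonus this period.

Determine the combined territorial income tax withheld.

$4,605.82

Territorial Income Tax: taxable = $4,654.00
  $372.56 + 21.02% × ($4,654.00 − $3,800.00) = $372.56 + 21.02% × $854.00 = $552.07
Supplemental (23.5% flat on bonus): 23.5% × $17,250.00 = $4,053.75
Total territorial income tax: $552.07 + $4,053.75 = $4,605.82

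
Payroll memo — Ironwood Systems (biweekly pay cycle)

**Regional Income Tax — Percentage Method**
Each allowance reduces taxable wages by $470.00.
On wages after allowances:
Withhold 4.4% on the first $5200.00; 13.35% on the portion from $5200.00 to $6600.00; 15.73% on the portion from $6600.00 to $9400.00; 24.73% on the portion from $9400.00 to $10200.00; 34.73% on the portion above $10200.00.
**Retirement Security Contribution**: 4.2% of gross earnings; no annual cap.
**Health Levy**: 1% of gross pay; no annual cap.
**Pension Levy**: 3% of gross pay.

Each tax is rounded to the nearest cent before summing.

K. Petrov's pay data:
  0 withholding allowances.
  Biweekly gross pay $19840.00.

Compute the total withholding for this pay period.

Regional Income Tax: taxable = $19840.00
  $1053.98 + 34.73% × ($19840.00 − $10200.00) = $1053.98 + 34.73% × $9640.00 = $4401.95
Retirement Security Contribution: 4.2% × $19840.00 = $833.28
Health Levy: 1% × $19840.00 = $198.40
Pension Levy: 3% × $19840.00 = $595.20
Total: $4401.95 + $833.28 + $198.40 + $595.20 = $6028.83

$6028.83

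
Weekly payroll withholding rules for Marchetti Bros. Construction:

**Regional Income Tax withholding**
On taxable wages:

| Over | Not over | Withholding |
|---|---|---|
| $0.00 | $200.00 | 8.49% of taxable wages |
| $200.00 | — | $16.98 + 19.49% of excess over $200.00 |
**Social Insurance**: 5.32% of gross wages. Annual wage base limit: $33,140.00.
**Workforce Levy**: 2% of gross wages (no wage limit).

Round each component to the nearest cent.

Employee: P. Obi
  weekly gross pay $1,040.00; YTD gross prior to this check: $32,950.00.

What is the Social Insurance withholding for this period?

$10.11

Social Insurance: cap $33,140.00 − YTD $32,950.00 = $190.00 subject; 5.32% × $190.00 = $10.11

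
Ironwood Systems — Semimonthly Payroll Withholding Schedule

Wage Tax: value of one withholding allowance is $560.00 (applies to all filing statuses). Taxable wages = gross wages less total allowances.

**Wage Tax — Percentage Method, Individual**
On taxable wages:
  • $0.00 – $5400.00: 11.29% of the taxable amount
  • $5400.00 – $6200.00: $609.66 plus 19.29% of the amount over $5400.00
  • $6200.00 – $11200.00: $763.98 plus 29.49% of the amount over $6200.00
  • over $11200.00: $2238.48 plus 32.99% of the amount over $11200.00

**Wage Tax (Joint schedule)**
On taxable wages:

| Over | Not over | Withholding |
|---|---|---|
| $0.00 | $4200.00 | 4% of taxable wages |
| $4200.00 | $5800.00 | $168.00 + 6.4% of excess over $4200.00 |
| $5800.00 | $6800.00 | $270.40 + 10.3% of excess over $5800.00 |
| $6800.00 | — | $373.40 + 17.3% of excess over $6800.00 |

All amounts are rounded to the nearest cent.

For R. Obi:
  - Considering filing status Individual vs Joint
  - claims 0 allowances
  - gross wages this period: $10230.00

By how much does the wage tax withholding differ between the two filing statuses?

$985.64

Wage Tax (Individual): taxable = $10230.00
  $763.98 + 29.49% × ($10230.00 − $6200.00) = $763.98 + 29.49% × $4030.00 = $1952.43
Wage Tax (Joint): taxable = $10230.00
  $373.40 + 17.3% × ($10230.00 − $6800.00) = $373.40 + 17.3% × $3430.00 = $966.79
Difference: |$1952.43 − $966.79| = $985.64 (higher under Individual)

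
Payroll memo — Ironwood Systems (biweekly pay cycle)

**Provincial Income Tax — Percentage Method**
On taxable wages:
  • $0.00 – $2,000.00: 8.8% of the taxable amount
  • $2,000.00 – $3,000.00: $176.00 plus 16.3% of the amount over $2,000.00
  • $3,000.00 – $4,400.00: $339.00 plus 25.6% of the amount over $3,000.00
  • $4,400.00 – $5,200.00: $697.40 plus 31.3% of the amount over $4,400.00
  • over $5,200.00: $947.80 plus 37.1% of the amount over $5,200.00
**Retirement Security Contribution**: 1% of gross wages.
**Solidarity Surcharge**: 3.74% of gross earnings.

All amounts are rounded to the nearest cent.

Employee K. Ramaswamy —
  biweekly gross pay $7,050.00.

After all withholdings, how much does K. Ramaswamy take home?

Provincial Income Tax: taxable = $7,050.00
  $947.80 + 37.1% × ($7,050.00 − $5,200.00) = $947.80 + 37.1% × $1,850.00 = $1,634.15
Retirement Security Contribution: 1% × $7,050.00 = $70.50
Solidarity Surcharge: 3.74% × $7,050.00 = $263.67
Total withheld: $1,634.15 + $70.50 + $263.67 = $1,968.32
Net pay: $7,050.00 − $1,968.32 = $5,081.68

$5,081.68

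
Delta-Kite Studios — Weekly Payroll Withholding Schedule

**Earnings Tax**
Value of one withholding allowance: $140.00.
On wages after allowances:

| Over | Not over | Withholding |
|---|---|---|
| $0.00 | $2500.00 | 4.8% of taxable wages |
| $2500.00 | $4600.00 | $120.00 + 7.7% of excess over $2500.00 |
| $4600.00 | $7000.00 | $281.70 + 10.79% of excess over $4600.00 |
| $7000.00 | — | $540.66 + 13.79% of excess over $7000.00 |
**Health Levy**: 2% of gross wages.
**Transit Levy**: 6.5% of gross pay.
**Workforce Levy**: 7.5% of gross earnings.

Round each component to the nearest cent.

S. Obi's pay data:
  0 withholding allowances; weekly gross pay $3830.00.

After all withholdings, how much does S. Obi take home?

$2994.79

Earnings Tax: taxable = $3830.00
  $120.00 + 7.7% × ($3830.00 − $2500.00) = $120.00 + 7.7% × $1330.00 = $222.41
Health Levy: 2% × $3830.00 = $76.60
Transit Levy: 6.5% × $3830.00 = $248.95
Workforce Levy: 7.5% × $3830.00 = $287.25
Total withheld: $222.41 + $76.60 + $248.95 + $287.25 = $835.21
Net pay: $3830.00 − $835.21 = $2994.79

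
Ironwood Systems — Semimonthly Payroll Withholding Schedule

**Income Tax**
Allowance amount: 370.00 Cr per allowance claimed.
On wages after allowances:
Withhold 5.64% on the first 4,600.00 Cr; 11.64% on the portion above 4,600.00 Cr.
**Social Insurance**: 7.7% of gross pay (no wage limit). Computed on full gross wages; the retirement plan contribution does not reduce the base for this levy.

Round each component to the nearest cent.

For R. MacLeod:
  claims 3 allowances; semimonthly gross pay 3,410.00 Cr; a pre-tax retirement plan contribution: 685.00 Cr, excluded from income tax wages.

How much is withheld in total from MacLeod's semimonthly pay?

353.66 Cr

Income Tax: taxable = 3,410.00 Cr − 685.00 Cr − 3×370.00 Cr = 1,615.00 Cr
  5.64% × 1,615.00 Cr = 91.09 Cr
Social Insurance: 7.7% × 3,410.00 Cr = 262.57 Cr
Total: 91.09 Cr + 262.57 Cr = 353.66 Cr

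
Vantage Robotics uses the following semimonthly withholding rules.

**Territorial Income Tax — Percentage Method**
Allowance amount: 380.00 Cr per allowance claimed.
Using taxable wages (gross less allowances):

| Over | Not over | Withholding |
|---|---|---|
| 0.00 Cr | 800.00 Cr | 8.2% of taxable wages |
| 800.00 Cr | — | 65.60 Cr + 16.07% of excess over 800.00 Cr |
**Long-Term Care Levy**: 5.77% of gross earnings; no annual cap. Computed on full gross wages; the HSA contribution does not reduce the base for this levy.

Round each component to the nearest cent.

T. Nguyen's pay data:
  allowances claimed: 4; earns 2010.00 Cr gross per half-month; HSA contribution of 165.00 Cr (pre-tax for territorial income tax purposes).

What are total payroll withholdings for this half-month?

142.63 Cr

Territorial Income Tax: taxable = 2010.00 Cr − 165.00 Cr − 4×380.00 Cr = 325.00 Cr
  8.2% × 325.00 Cr = 26.65 Cr
Long-Term Care Levy: 5.77% × 2010.00 Cr = 115.98 Cr
Total: 26.65 Cr + 115.98 Cr = 142.63 Cr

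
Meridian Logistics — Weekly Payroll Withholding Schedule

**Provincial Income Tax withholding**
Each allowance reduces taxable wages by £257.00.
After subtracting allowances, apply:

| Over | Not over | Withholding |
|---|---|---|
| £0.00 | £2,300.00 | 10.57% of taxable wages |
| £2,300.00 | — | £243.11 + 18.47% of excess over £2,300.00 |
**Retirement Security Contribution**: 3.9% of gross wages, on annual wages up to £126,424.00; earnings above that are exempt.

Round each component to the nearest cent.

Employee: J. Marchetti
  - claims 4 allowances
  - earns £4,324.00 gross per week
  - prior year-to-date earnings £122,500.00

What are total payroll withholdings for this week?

£580.11

Provincial Income Tax: taxable = £4,324.00 − 4×£257.00 = £3,296.00
  £243.11 + 18.47% × (£3,296.00 − £2,300.00) = £243.11 + 18.47% × £996.00 = £427.07
Retirement Security Contribution: cap £126,424.00 − YTD £122,500.00 = £3,924.00 subject; 3.9% × £3,924.00 = £153.04
Total: £427.07 + £153.04 = £580.11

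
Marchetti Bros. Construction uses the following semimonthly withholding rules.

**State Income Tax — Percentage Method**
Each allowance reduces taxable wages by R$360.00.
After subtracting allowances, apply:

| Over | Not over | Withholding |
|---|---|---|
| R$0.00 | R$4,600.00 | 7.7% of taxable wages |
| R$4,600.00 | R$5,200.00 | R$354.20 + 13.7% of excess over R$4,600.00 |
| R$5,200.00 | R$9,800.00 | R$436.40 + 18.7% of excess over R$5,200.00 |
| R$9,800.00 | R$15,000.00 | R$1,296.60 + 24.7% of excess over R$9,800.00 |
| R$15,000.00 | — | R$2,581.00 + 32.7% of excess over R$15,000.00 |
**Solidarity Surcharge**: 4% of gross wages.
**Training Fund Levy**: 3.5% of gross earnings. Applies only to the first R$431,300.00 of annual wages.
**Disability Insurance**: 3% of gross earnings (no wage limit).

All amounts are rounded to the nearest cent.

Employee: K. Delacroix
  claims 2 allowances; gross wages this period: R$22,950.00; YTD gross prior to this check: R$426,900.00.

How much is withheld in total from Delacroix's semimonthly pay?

State Income Tax: taxable = R$22,950.00 − 2×R$360.00 = R$22,230.00
  R$2,581.00 + 32.7% × (R$22,230.00 − R$15,000.00) = R$2,581.00 + 32.7% × R$7,230.00 = R$4,945.21
Solidarity Surcharge: 4% × R$22,950.00 = R$918.00
Training Fund Levy: cap R$431,300.00 − YTD R$426,900.00 = R$4,400.00 subject; 3.5% × R$4,400.00 = R$154.00
Disability Insurance: 3% × R$22,950.00 = R$688.50
Total: R$4,945.21 + R$918.00 + R$154.00 + R$688.50 = R$6,705.71

R$6,705.71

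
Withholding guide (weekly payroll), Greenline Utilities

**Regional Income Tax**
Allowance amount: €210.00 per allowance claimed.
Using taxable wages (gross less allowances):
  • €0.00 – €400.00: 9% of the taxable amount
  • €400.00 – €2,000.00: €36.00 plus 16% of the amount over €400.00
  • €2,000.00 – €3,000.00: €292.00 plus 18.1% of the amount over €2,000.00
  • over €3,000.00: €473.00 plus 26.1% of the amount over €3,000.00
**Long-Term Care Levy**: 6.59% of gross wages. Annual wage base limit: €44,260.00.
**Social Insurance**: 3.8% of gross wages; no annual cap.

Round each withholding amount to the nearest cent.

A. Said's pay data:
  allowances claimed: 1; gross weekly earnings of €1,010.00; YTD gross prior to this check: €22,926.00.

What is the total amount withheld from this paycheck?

€204.94

Regional Income Tax: taxable = €1,010.00 − 1×€210.00 = €800.00
  €36.00 + 16% × (€800.00 − €400.00) = €36.00 + 16% × €400.00 = €100.00
Long-Term Care Levy: 6.59% × €1,010.00 = €66.56
Social Insurance: 3.8% × €1,010.00 = €38.38
Total: €100.00 + €66.56 + €38.38 = €204.94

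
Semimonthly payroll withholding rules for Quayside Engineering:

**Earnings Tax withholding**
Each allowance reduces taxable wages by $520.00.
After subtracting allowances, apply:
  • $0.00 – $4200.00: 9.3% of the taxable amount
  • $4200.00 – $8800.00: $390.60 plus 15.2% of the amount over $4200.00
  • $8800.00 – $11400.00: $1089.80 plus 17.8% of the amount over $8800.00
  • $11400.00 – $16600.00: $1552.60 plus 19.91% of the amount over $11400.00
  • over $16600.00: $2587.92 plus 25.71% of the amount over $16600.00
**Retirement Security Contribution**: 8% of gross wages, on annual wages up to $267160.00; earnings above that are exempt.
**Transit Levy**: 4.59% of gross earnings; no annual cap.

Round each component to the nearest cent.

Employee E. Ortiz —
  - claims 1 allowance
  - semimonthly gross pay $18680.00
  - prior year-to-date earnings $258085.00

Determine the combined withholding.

$4572.41

Earnings Tax: taxable = $18680.00 − 1×$520.00 = $18160.00
  $2587.92 + 25.71% × ($18160.00 − $16600.00) = $2587.92 + 25.71% × $1560.00 = $2989.00
Retirement Security Contribution: cap $267160.00 − YTD $258085.00 = $9075.00 subject; 8% × $9075.00 = $726.00
Transit Levy: 4.59% × $18680.00 = $857.41
Total: $2989.00 + $726.00 + $857.41 = $4572.41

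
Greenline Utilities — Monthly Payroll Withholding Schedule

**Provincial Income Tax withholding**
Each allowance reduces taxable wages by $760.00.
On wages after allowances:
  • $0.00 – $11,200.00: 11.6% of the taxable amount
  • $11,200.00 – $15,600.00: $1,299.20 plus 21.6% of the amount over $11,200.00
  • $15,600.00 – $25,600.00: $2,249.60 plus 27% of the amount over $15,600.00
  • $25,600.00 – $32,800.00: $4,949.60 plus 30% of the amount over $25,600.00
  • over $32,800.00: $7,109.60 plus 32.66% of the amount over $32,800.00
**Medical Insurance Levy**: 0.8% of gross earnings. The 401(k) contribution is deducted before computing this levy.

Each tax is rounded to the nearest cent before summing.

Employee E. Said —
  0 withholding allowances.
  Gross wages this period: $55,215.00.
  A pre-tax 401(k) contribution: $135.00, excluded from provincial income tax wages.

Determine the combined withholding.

$14,826.89

Provincial Income Tax: taxable = $55,215.00 − $135.00 = $55,080.00
  $7,109.60 + 32.66% × ($55,080.00 − $32,800.00) = $7,109.60 + 32.66% × $22,280.00 = $14,386.25
Medical Insurance Levy: 0.8% × $55,080.00 = $440.64
Total: $14,386.25 + $440.64 = $14,826.89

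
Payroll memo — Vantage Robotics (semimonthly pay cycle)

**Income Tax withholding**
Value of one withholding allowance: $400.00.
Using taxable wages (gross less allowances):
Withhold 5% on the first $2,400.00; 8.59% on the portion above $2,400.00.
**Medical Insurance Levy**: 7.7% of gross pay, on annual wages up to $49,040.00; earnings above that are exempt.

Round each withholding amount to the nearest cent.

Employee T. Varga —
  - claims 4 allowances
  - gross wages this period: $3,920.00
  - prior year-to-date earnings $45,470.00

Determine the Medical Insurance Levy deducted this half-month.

$274.89

Medical Insurance Levy: cap $49,040.00 − YTD $45,470.00 = $3,570.00 subject; 7.7% × $3,570.00 = $274.89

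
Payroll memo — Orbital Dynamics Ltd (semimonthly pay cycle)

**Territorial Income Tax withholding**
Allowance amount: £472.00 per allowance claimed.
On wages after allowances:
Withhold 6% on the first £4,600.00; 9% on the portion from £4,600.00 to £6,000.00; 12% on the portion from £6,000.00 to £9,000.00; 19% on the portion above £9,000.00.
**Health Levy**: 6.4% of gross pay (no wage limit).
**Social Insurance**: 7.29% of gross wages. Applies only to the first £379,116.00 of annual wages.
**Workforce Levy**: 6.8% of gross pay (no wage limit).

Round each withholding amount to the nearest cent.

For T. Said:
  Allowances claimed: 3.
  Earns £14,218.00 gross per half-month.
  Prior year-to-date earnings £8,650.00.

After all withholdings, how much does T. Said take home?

£9,820.36

Territorial Income Tax: taxable = £14,218.00 − 3×£472.00 = £12,802.00
  £762.00 + 19% × (£12,802.00 − £9,000.00) = £762.00 + 19% × £3,802.00 = £1,484.38
Health Levy: 6.4% × £14,218.00 = £909.95
Social Insurance: 7.29% × £14,218.00 = £1,036.49
Workforce Levy: 6.8% × £14,218.00 = £966.82
Total withheld: £1,484.38 + £909.95 + £1,036.49 + £966.82 = £4,397.64
Net pay: £14,218.00 − £4,397.64 = £9,820.36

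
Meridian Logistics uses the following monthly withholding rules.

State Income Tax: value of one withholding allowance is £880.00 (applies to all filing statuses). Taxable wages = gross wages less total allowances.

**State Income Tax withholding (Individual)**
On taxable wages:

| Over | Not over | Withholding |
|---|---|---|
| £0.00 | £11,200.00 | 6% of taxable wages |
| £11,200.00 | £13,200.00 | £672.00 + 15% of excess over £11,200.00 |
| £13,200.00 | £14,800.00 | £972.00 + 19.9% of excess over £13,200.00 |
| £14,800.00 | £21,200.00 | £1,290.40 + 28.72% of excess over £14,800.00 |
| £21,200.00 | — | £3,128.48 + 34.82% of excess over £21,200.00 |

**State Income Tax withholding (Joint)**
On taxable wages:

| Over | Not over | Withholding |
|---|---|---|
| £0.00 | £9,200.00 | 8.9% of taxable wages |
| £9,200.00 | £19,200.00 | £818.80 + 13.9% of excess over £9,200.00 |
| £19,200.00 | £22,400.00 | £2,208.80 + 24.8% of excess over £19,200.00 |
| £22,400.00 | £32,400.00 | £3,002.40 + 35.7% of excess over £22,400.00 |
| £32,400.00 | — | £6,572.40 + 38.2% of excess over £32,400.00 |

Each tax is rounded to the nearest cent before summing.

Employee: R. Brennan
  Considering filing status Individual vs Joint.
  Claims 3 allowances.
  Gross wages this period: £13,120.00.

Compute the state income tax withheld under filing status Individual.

£628.80

State Income Tax (Individual): taxable = £13,120.00 − 3×£880.00 = £10,480.00
  6% × £10,480.00 = £628.80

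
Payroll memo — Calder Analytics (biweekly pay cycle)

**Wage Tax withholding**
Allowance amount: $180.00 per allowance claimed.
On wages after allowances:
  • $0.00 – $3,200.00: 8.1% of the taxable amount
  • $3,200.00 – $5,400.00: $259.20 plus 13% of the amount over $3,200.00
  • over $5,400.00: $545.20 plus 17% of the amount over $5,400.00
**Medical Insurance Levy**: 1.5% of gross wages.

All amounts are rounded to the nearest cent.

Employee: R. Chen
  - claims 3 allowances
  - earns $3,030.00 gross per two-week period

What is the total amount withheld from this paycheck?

Wage Tax: taxable = $3,030.00 − 3×$180.00 = $2,490.00
  8.1% × $2,490.00 = $201.69
Medical Insurance Levy: 1.5% × $3,030.00 = $45.45
Total: $201.69 + $45.45 = $247.14

$247.14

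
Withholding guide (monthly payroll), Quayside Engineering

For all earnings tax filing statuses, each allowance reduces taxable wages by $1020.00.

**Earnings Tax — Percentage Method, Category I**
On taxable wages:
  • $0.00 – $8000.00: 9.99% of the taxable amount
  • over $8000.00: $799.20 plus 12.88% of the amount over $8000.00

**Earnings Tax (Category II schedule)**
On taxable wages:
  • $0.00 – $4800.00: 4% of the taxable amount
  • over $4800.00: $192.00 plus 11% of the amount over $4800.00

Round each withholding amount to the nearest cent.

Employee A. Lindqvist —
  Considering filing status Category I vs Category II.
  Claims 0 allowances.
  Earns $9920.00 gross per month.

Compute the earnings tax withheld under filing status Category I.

Earnings Tax (Category I): taxable = $9920.00
  $799.20 + 12.88% × ($9920.00 − $8000.00) = $799.20 + 12.88% × $1920.00 = $1046.50

$1046.50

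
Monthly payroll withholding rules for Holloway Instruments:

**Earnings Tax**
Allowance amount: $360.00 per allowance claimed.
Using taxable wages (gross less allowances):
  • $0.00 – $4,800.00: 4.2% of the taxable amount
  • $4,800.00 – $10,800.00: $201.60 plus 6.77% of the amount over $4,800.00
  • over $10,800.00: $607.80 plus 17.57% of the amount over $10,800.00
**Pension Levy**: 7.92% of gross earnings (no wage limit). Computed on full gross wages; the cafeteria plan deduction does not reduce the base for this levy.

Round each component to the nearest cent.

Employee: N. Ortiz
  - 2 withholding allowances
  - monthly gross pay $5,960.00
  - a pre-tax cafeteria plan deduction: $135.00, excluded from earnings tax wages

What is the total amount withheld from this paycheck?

Earnings Tax: taxable = $5,960.00 − $135.00 − 2×$360.00 = $5,105.00
  $201.60 + 6.77% × ($5,105.00 − $4,800.00) = $201.60 + 6.77% × $305.00 = $222.25
Pension Levy: 7.92% × $5,960.00 = $472.03
Total: $222.25 + $472.03 = $694.28

$694.28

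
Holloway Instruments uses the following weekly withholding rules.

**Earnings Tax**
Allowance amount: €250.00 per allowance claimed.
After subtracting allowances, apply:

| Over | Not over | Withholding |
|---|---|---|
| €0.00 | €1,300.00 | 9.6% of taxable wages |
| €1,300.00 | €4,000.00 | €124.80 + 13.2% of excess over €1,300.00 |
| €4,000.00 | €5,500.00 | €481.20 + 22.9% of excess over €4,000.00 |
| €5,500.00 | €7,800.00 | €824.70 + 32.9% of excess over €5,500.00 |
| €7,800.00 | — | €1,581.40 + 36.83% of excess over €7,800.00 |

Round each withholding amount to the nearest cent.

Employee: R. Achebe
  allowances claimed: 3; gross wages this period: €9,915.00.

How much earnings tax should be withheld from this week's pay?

Earnings Tax: taxable = €9,915.00 − 3×€250.00 = €9,165.00
  €1,581.40 + 36.83% × (€9,165.00 − €7,800.00) = €1,581.40 + 36.83% × €1,365.00 = €2,084.13

€2,084.13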